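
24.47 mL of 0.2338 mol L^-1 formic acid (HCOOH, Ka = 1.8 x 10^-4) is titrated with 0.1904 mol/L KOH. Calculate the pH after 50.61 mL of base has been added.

n(acid) = 0.2338 x 0.02447 = 0.005721 mol; n(KOH) added = 0.1904 x 0.05061 = 0.009636 mol.
Base is in excess by 0.009636 - 0.005721 = 0.003915 mol in a total volume of 0.07508 L.
[OH^-] = 0.003915/0.07508 = 0.05215 M, so pOH = 1.28 and pH = 14.00 - 1.28 = 12.72.

12.72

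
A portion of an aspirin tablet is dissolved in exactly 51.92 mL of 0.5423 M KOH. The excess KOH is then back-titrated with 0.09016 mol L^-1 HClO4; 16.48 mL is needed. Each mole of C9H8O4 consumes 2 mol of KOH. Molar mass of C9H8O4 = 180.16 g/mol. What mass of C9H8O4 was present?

Total n(KOH) added = 0.5423 x 0.05192 = 0.02816 mol.
n(HClO4) used = 0.09016 x 0.01648 = 0.001486 mol, which equals the excess n(KOH).
So n(KOH) consumed by the sample = 0.02816 - 0.001486 = 0.02667 mol.
n(C9H8O4) = 0.02667 / 2 = 0.01334 mol.
mass = 0.01334 mol x 180.16 g/mol = 2.40 g.

2.40 g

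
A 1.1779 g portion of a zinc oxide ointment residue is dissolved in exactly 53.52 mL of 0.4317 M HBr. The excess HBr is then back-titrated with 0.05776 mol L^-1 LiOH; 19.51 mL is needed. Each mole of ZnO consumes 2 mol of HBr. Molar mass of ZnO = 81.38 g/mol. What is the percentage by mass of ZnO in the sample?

Total n(HBr) added = 0.4317 x 0.05352 = 0.02310 mol.
n(LiOH) used = 0.05776 x 0.01951 = 0.001127 mol, which equals the excess n(HBr).
So n(HBr) consumed by the sample = 0.02310 - 0.001127 = 0.02198 mol.
n(ZnO) = 0.02198 / 2 = 0.01099 mol.
mass ZnO = 0.01099 x 81.38 = 0.8943 g, so %ZnO = 0.8943/1.1779 x 100 = 75.9%.

75.9%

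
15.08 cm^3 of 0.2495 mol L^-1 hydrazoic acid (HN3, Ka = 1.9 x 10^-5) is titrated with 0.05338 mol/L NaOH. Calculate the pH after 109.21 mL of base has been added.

12.22

n(acid) = 0.2495 x 0.01508 = 0.003762 mol; n(NaOH) added = 0.05338 x 0.1092 = 0.005830 mol.
Base is in excess by 0.005830 - 0.003762 = 0.002067 mol in a total volume of 0.1243 L.
[OH^-] = 0.002067/0.1243 = 0.01663 M, so pOH = 1.78 and pH = 14.00 - 1.78 = 12.22.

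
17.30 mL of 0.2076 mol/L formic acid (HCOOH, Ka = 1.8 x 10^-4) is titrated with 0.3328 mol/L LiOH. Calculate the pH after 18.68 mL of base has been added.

12.86

n(acid) = 0.2076 x 0.01730 = 0.003591 mol; n(LiOH) added = 0.3328 x 0.01868 = 0.006217 mol.
Base is in excess by 0.006217 - 0.003591 = 0.002625 mol in a total volume of 0.03598 L.
[OH^-] = 0.002625/0.03598 = 0.07296 M, so pOH = 1.14 and pH = 14.00 - 1.14 = 12.86.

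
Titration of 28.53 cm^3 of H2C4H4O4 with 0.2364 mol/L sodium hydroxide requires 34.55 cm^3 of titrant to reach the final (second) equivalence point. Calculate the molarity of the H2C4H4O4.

n(NaOH) = 0.2364 x 0.03455 = 0.008168 mol.
At the final (second) equivalence point, 2 mol OH^- react per mol H2C4H4O4, so n(H2C4H4O4) = 0.008168 / 2 = 0.004084 mol.
[H2C4H4O4] = 0.004084 / 0.02853 L = 0.143 M.

0.143 M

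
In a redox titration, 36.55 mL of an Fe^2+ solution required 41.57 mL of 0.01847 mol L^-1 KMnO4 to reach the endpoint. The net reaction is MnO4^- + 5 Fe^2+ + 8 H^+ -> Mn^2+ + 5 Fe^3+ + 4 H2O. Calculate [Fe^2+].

n(KMnO4) = 0.01847 x 0.04157 = 0.0007678 mol.
From the balanced equation, 1 mol KMnO4 reacts with 5 mol Fe^2+, so n(Fe^2+) = 0.0007678 x 5/1 = 0.003839 mol.
[Fe^2+] = 0.003839 / 0.03655 L = 0.105 M.

0.105 M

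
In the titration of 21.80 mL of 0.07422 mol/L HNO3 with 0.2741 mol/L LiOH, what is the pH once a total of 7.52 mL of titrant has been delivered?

12.18

n(acid) = 0.07422 x 0.02180 = 0.001618 mol; n(LiOH) added = 0.2741 x 0.007520 = 0.002061 mol.
Base is in excess by 0.002061 - 0.001618 = 0.0004432 mol in a total volume of 0.02932 L.
[OH^-] = 0.0004432/0.02932 = 0.01512 M, so pOH = 1.82 and pH = 14.00 - 1.82 = 12.18.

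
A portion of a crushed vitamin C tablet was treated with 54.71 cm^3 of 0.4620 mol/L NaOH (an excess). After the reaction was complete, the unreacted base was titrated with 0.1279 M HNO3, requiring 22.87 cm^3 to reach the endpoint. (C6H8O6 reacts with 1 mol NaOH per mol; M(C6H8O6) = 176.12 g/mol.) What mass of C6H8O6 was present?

3.94 g

Total n(NaOH) added = 0.4620 x 0.05471 = 0.02528 mol.
n(HNO3) used = 0.1279 x 0.02287 = 0.002925 mol, which equals the excess n(NaOH).
So n(NaOH) consumed by the sample = 0.02528 - 0.002925 = 0.02235 mol.
n(C6H8O6) = 0.02235 / 1 = 0.02235 mol.
mass = 0.02235 mol x 176.12 g/mol = 3.94 g.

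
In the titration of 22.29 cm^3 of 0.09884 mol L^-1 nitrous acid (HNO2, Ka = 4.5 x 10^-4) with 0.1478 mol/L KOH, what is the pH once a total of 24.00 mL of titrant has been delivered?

12.46

n(acid) = 0.09884 x 0.02229 = 0.002203 mol; n(KOH) added = 0.1478 x 0.02400 = 0.003547 mol.
Base is in excess by 0.003547 - 0.002203 = 0.001344 mol in a total volume of 0.04629 L.
[OH^-] = 0.001344/0.04629 = 0.02904 M, so pOH = 1.54 and pH = 14.00 - 1.54 = 12.46.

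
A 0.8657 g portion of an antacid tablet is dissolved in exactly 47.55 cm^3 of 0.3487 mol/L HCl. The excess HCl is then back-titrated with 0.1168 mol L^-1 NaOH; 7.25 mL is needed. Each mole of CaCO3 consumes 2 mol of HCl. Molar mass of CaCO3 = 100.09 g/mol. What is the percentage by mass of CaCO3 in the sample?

91.0%

Total n(HCl) added = 0.3487 x 0.04755 = 0.01658 mol.
n(NaOH) used = 0.1168 x 0.007250 = 0.0008468 mol, which equals the excess n(HCl).
So n(HCl) consumed by the sample = 0.01658 - 0.0008468 = 0.01573 mol.
n(CaCO3) = 0.01573 / 2 = 0.007867 mol.
mass CaCO3 = 0.007867 x 100.09 = 0.7874 g, so %CaCO3 = 0.7874/0.8657 x 100 = 91.0%.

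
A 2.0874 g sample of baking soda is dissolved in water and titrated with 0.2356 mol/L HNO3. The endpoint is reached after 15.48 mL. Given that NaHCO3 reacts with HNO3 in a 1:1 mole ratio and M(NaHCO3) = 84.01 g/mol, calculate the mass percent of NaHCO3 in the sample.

14.7%

n(HNO3) = 0.2356 x 0.01548 = 0.003647 mol.
n(NaHCO3) = 0.003647 / 1 = 0.003647 mol.
mass of NaHCO3 = 0.003647 x 84.01 = 0.3064 g.
% purity = 0.3064 / 2.0874 x 100 = 14.7%.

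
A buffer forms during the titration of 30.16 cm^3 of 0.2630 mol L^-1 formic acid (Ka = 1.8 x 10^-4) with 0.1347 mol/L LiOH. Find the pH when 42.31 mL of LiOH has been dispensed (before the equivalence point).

4.15

Initial n(HCOOH) = 0.2630 x 0.03016 = 0.007932 mol.
n(LiOH) added = 0.1347 x 0.04231 = 0.005699 mol, converting that many moles of HCOOH to HCOO-.
Remaining n(HCOOH) = 0.002233 mol; n(HCOO-) = 0.005699 mol.
By Henderson-Hasselbalch, pH = pKa + log([A^-]/[HA]) = 3.74 + log(0.005699/0.002233) = 3.74 + (+0.41) = 4.15.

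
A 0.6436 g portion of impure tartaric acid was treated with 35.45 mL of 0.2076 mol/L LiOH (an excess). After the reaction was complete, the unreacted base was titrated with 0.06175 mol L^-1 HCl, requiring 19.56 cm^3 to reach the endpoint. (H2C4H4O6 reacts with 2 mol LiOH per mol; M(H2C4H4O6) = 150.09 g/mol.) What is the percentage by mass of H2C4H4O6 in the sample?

Total n(LiOH) added = 0.2076 x 0.03545 = 0.007359 mol.
n(HCl) used = 0.06175 x 0.01956 = 0.001208 mol, which equals the excess n(LiOH).
So n(LiOH) consumed by the sample = 0.007359 - 0.001208 = 0.006152 mol.
n(H2C4H4O6) = 0.006152 / 2 = 0.003076 mol.
mass H2C4H4O6 = 0.003076 x 150.09 = 0.4616 g, so %H2C4H4O6 = 0.4616/0.6436 x 100 = 71.7%.

71.7%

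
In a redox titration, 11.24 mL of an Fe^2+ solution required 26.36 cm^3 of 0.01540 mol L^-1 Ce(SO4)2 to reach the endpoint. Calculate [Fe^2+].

n(Ce(SO4)2) = 0.01540 x 0.02636 = 0.0004059 mol.
From the balanced equation, 1 mol Ce(SO4)2 reacts with 1 mol Fe^2+, so n(Fe^2+) = 0.0004059 x 1/1 = 0.0004059 mol.
[Fe^2+] = 0.0004059 / 0.01124 L = 0.0361 M.

0.0361 M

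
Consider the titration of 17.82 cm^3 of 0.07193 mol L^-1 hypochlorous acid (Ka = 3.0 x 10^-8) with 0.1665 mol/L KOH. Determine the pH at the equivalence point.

10.11

n(HClO) = 0.07193 x 0.01782 = 0.001282 mol; V(KOH) at equivalence = 0.001282/0.1665 = 0.007698 L.
At equivalence all the acid is converted to ClO-; total volume = 0.01782 + 0.007698 = 0.02552 L, so [ClO-] = 0.001282/0.02552 = 0.05023 M.
Kb = Kw/Ka = 1.0e-14 / 3.0 x 10^-8 = 3.33e-7.
[OH^-] = sqrt(Kb x [ClO-]) = sqrt(3.33e-7 x 0.05023) = 0.000129 M.
pOH = 3.89, so pH = 14.00 - 3.89 = 10.11.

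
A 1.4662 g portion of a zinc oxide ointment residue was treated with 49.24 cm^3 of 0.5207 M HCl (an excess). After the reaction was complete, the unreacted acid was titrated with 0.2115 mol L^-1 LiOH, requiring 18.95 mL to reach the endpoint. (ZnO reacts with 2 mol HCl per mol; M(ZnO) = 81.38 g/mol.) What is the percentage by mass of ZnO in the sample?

60.0%

Total n(HCl) added = 0.5207 x 0.04924 = 0.02564 mol.
n(LiOH) used = 0.2115 x 0.01895 = 0.004008 mol, which equals the excess n(HCl).
So n(HCl) consumed by the sample = 0.02564 - 0.004008 = 0.02163 mol.
n(ZnO) = 0.02163 / 2 = 0.01082 mol.
mass ZnO = 0.01082 x 81.38 = 0.8802 g, so %ZnO = 0.8802/1.4662 x 100 = 60.0%.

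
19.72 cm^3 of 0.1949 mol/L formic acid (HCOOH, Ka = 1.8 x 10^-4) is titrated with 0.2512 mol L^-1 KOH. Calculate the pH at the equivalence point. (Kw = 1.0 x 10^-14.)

8.39

n(HCOOH) = 0.1949 x 0.01972 = 0.003843 mol; V(KOH) at equivalence = 0.003843/0.2512 = 0.01530 L.
At equivalence all the acid is converted to HCOO-; total volume = 0.01972 + 0.01530 = 0.03502 L, so [HCOO-] = 0.003843/0.03502 = 0.1097 M.
Kb = Kw/Ka = 1.0e-14 / 1.8 x 10^-4 = 5.56e-11.
[OH^-] = sqrt(Kb x [HCOO-]) = sqrt(5.56e-11 x 0.1097) = 2.47e-6 M.
pOH = 5.61, so pH = 14.00 - 5.61 = 8.39.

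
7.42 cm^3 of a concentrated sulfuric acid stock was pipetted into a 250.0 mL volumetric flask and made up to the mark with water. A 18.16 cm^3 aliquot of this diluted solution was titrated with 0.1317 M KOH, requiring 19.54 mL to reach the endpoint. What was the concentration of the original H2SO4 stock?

2.39 M

n(KOH) = 0.1317 x 0.01954 = 0.002573 mol.
n(H2SO4) in the aliquot = 0.002573 x 1/2 = 0.001287 mol.
[diluted H2SO4] = 0.001287 / 0.01816 = 0.07085 M.
Dilution factor = 250.0/7.420 = 33.69, so [stock] = 0.07085 x 33.69 = 2.39 M.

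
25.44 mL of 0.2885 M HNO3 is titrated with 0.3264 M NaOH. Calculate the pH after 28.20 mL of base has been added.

12.54

n(acid) = 0.2885 x 0.02544 = 0.007339 mol; n(NaOH) added = 0.3264 x 0.02820 = 0.009204 mol.
Base is in excess by 0.009204 - 0.007339 = 0.001865 mol in a total volume of 0.05364 L.
[OH^-] = 0.001865/0.05364 = 0.03477 M, so pOH = 1.46 and pH = 14.00 - 1.46 = 12.54.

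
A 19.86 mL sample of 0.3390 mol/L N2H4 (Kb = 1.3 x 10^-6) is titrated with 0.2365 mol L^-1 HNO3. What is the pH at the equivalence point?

4.48

n(N2H4) = 0.3390 x 0.01986 = 0.006733 mol; V(HNO3) at equivalence = 0.006733/0.2365 = 0.02847 L.
At equivalence the base is fully converted to N2H5+; total volume = 0.04833 L, so [N2H5+] = 0.006733/0.04833 = 0.1393 M.
Ka(N2H5+) = Kw/Kb = 1.0e-14 / 1.3 x 10^-6 = 7.69e-9.
[H^+] = sqrt(Ka x [N2H5+]) = sqrt(7.69e-9 x 0.1393) = 3.27e-5 M.
pH = -log(3.27e-5) = 4.48.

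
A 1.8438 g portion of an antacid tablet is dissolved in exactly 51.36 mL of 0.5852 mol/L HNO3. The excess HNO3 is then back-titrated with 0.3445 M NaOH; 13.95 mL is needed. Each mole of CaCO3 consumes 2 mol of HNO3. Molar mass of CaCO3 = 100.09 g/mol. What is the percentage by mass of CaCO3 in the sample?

Total n(HNO3) added = 0.5852 x 0.05136 = 0.03006 mol.
n(NaOH) used = 0.3445 x 0.01395 = 0.004806 mol, which equals the excess n(HNO3).
So n(HNO3) consumed by the sample = 0.03006 - 0.004806 = 0.02525 mol.
n(CaCO3) = 0.02525 / 2 = 0.01263 mol.
mass CaCO3 = 0.01263 x 100.09 = 1.264 g, so %CaCO3 = 1.264/1.8438 x 100 = 68.5%.

68.5%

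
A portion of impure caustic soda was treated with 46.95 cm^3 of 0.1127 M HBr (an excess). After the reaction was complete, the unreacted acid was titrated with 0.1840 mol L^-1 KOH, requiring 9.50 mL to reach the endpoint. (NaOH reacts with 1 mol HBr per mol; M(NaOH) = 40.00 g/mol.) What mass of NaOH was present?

Total n(HBr) added = 0.1127 x 0.04695 = 0.005291 mol.
n(KOH) used = 0.1840 x 0.009500 = 0.001748 mol, which equals the excess n(HBr).
So n(HBr) consumed by the sample = 0.005291 - 0.001748 = 0.003543 mol.
n(NaOH) = 0.003543 / 1 = 0.003543 mol.
mass = 0.003543 mol x 40.00 g/mol = 0.142 g.

0.142 g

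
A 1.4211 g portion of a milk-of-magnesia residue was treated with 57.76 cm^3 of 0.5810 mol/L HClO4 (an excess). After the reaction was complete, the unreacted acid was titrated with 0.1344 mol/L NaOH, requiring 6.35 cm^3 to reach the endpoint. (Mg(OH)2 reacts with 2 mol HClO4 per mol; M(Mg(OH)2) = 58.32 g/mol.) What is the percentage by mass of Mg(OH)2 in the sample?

Total n(HClO4) added = 0.5810 x 0.05776 = 0.03356 mol.
n(NaOH) used = 0.1344 x 0.006350 = 0.0008534 mol, which equals the excess n(HClO4).
So n(HClO4) consumed by the sample = 0.03356 - 0.0008534 = 0.03271 mol.
n(Mg(OH)2) = 0.03271 / 2 = 0.01635 mol.
mass Mg(OH)2 = 0.01635 x 58.32 = 0.9537 g, so %Mg(OH)2 = 0.9537/1.4211 x 100 = 67.1%.

67.1%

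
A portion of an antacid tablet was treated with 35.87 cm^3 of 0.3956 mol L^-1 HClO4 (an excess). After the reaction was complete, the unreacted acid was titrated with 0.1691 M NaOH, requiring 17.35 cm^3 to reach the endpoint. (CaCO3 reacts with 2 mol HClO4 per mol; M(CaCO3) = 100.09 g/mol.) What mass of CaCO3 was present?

Total n(HClO4) added = 0.3956 x 0.03587 = 0.01419 mol.
n(NaOH) used = 0.1691 x 0.01735 = 0.002934 mol, which equals the excess n(HClO4).
So n(HClO4) consumed by the sample = 0.01419 - 0.002934 = 0.01126 mol.
n(CaCO3) = 0.01126 / 2 = 0.005628 mol.
mass = 0.005628 mol x 100.09 g/mol = 0.563 g.

0.563 g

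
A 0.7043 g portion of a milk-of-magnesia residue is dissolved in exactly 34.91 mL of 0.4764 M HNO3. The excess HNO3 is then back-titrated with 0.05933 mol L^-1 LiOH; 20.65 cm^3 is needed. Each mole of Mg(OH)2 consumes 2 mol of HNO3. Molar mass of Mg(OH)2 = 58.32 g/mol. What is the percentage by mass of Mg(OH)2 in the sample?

63.8%

Total n(HNO3) added = 0.4764 x 0.03491 = 0.01663 mol.
n(LiOH) used = 0.05933 x 0.02065 = 0.001225 mol, which equals the excess n(HNO3).
So n(HNO3) consumed by the sample = 0.01663 - 0.001225 = 0.01541 mol.
n(Mg(OH)2) = 0.01541 / 2 = 0.007703 mol.
mass Mg(OH)2 = 0.007703 x 58.32 = 0.4492 g, so %Mg(OH)2 = 0.4492/0.7043 x 100 = 63.8%.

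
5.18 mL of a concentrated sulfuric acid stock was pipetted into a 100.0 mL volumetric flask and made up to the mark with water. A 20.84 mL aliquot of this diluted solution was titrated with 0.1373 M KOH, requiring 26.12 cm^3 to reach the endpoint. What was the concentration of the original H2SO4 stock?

n(KOH) = 0.1373 x 0.02612 = 0.003586 mol.
n(H2SO4) in the aliquot = 0.003586 x 1/2 = 0.001793 mol.
[diluted H2SO4] = 0.001793 / 0.02084 = 0.08604 M.
Dilution factor = 100.0/5.180 = 19.31, so [stock] = 0.08604 x 19.31 = 1.66 M.

1.66 M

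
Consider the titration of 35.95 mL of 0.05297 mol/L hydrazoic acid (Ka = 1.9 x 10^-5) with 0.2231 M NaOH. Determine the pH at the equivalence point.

n(HN3) = 0.05297 x 0.03595 = 0.001904 mol; V(NaOH) at equivalence = 0.001904/0.2231 = 0.008536 L.
At equivalence all the acid is converted to N3-; total volume = 0.03595 + 0.008536 = 0.04449 L, so [N3-] = 0.001904/0.04449 = 0.04281 M.
Kb = Kw/Ka = 1.0e-14 / 1.9 x 10^-5 = 5.26e-10.
[OH^-] = sqrt(Kb x [N3-]) = sqrt(5.26e-10 x 0.04281) = 4.75e-6 M.
pOH = 5.32, so pH = 14.00 - 5.32 = 8.68.

8.68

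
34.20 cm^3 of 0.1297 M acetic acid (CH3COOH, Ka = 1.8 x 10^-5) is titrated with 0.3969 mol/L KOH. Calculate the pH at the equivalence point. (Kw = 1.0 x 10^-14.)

8.87

n(CH3COOH) = 0.1297 x 0.03420 = 0.004436 mol; V(KOH) at equivalence = 0.004436/0.3969 = 0.01118 L.
At equivalence all the acid is converted to CH3COO-; total volume = 0.03420 + 0.01118 = 0.04538 L, so [CH3COO-] = 0.004436/0.04538 = 0.09776 M.
Kb = Kw/Ka = 1.0e-14 / 1.8 x 10^-5 = 5.56e-10.
[OH^-] = sqrt(Kb x [CH3COO-]) = sqrt(5.56e-10 x 0.09776) = 7.37e-6 M.
pOH = 5.13, so pH = 14.00 - 5.13 = 8.87.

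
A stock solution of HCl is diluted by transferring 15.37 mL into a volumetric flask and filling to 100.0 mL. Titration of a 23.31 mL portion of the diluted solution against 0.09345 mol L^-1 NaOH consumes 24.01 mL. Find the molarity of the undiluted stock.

0.626 M

n(NaOH) = 0.09345 x 0.02401 = 0.002244 mol.
n(HCl) in the aliquot = 0.002244 mol.
[diluted HCl] = 0.002244 / 0.02331 = 0.09626 M.
Dilution factor = 100.0/15.37 = 6.506, so [stock] = 0.09626 x 6.506 = 0.626 M.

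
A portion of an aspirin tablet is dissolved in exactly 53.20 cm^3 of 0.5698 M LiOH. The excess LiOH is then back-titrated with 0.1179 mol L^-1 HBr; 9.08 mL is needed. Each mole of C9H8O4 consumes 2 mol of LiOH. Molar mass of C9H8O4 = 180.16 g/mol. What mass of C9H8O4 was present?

2.63 g

Total n(LiOH) added = 0.5698 x 0.05320 = 0.03031 mol.
n(HBr) used = 0.1179 x 0.009080 = 0.001071 mol, which equals the excess n(LiOH).
So n(LiOH) consumed by the sample = 0.03031 - 0.001071 = 0.02924 mol.
n(C9H8O4) = 0.02924 / 2 = 0.01462 mol.
mass = 0.01462 mol x 180.16 g/mol = 2.63 g.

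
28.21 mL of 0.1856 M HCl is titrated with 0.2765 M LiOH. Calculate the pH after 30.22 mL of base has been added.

n(acid) = 0.1856 x 0.02821 = 0.005236 mol; n(LiOH) added = 0.2765 x 0.03022 = 0.008356 mol.
Base is in excess by 0.008356 - 0.005236 = 0.003120 mol in a total volume of 0.05843 L.
[OH^-] = 0.003120/0.05843 = 0.05340 M, so pOH = 1.27 and pH = 14.00 - 1.27 = 12.73.

12.73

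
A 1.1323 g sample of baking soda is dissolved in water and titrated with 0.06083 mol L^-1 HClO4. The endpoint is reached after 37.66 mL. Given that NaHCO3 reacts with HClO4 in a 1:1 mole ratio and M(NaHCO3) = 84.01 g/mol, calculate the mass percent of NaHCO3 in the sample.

17.0%

n(HClO4) = 0.06083 x 0.03766 = 0.002291 mol.
n(NaHCO3) = 0.002291 / 1 = 0.002291 mol.
mass of NaHCO3 = 0.002291 x 84.01 = 0.1925 g.
% purity = 0.1925 / 1.1323 x 100 = 17.0%.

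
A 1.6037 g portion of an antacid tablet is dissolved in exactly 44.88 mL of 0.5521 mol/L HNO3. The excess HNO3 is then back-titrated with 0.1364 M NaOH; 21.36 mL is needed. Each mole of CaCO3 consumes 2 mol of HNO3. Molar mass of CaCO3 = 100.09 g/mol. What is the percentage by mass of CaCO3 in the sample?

Total n(HNO3) added = 0.5521 x 0.04488 = 0.02478 mol.
n(NaOH) used = 0.1364 x 0.02136 = 0.002914 mol, which equals the excess n(HNO3).
So n(HNO3) consumed by the sample = 0.02478 - 0.002914 = 0.02186 mol.
n(CaCO3) = 0.02186 / 2 = 0.01093 mol.
mass CaCO3 = 0.01093 x 100.09 = 1.094 g, so %CaCO3 = 1.094/1.6037 x 100 = 68.2%.

68.2%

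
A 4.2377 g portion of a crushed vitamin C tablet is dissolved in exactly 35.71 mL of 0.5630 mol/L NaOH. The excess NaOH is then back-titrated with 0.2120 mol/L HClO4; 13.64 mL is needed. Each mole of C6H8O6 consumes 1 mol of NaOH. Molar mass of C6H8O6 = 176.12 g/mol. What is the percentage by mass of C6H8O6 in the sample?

71.5%

Total n(NaOH) added = 0.5630 x 0.03571 = 0.02010 mol.
n(HClO4) used = 0.2120 x 0.01364 = 0.002892 mol, which equals the excess n(NaOH).
So n(NaOH) consumed by the sample = 0.02010 - 0.002892 = 0.01721 mol.
n(C6H8O6) = 0.01721 / 1 = 0.01721 mol.
mass C6H8O6 = 0.01721 x 176.12 = 3.032 g, so %C6H8O6 = 3.032/4.2377 x 100 = 71.5%.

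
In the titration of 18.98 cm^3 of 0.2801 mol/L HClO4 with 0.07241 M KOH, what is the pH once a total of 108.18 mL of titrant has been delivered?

n(acid) = 0.2801 x 0.01898 = 0.005316 mol; n(KOH) added = 0.07241 x 0.1082 = 0.007833 mol.
Base is in excess by 0.007833 - 0.005316 = 0.002517 mol in a total volume of 0.1272 L.
[OH^-] = 0.002517/0.1272 = 0.01979 M, so pOH = 1.70 and pH = 14.00 - 1.70 = 12.30.

12.30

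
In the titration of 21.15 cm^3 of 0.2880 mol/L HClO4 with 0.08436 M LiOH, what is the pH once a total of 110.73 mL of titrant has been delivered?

n(acid) = 0.2880 x 0.02115 = 0.006091 mol; n(LiOH) added = 0.08436 x 0.1107 = 0.009341 mol.
Base is in excess by 0.009341 - 0.006091 = 0.003250 mol in a total volume of 0.1319 L.
[OH^-] = 0.003250/0.1319 = 0.02464 M, so pOH = 1.61 and pH = 14.00 - 1.61 = 12.39.

12.39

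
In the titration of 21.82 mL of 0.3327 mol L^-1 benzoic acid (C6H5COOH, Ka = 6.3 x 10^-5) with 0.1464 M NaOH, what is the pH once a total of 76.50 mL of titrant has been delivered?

n(acid) = 0.3327 x 0.02182 = 0.007260 mol; n(NaOH) added = 0.1464 x 0.07650 = 0.01120 mol.
Base is in excess by 0.01120 - 0.007260 = 0.003940 mol in a total volume of 0.09832 L.
[OH^-] = 0.003940/0.09832 = 0.04007 M, so pOH = 1.40 and pH = 14.00 - 1.40 = 12.60.

12.60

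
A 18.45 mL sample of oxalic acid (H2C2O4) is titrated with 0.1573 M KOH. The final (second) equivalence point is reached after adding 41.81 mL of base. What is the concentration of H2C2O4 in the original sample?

0.178 M

n(KOH) = 0.1573 x 0.04181 = 0.006577 mol.
At the final (second) equivalence point, 2 mol OH^- react per mol H2C2O4, so n(H2C2O4) = 0.006577 / 2 = 0.003288 mol.
[H2C2O4] = 0.003288 / 0.01845 L = 0.178 M.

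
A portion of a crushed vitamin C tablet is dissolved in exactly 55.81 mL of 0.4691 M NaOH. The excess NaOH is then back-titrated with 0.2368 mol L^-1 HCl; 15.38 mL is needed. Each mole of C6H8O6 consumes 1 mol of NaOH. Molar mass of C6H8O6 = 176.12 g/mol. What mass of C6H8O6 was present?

Total n(NaOH) added = 0.4691 x 0.05581 = 0.02618 mol.
n(HCl) used = 0.2368 x 0.01538 = 0.003642 mol, which equals the excess n(NaOH).
So n(NaOH) consumed by the sample = 0.02618 - 0.003642 = 0.02254 mol.
n(C6H8O6) = 0.02254 / 1 = 0.02254 mol.
mass = 0.02254 mol x 176.12 g/mol = 3.97 g.

3.97 g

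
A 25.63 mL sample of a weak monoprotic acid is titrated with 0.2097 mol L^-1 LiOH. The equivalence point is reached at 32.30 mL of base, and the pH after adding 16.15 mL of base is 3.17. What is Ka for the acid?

6.8 x 10^-4

16.15 mL is half of the equivalence volume, so this is the half-equivalence point where [HA] = [A^-].
At half-equivalence pH = pKa, so pKa = 3.17.
Ka = 10^(-3.17) = 6.8 x 10^-4.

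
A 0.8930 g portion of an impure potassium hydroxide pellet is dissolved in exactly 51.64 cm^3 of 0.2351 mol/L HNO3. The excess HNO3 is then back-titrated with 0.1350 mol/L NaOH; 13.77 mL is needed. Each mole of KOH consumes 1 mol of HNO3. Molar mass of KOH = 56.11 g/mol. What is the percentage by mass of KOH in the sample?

Total n(HNO3) added = 0.2351 x 0.05164 = 0.01214 mol.
n(NaOH) used = 0.1350 x 0.01377 = 0.001859 mol, which equals the excess n(HNO3).
So n(HNO3) consumed by the sample = 0.01214 - 0.001859 = 0.01028 mol.
n(KOH) = 0.01028 / 1 = 0.01028 mol.
mass KOH = 0.01028 x 56.11 = 0.5769 g, so %KOH = 0.5769/0.8930 x 100 = 64.6%.

64.6%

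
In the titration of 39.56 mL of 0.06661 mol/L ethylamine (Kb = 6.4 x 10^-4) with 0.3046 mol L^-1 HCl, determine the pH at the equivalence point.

n(C2H5NH2) = 0.06661 x 0.03956 = 0.002635 mol; V(HCl) at equivalence = 0.002635/0.3046 = 0.008651 L.
At equivalence the base is fully converted to C2H5NH3+; total volume = 0.04821 L, so [C2H5NH3+] = 0.002635/0.04821 = 0.05466 M.
Ka(C2H5NH3+) = Kw/Kb = 1.0e-14 / 6.4 x 10^-4 = 1.56e-11.
[H^+] = sqrt(Ka x [C2H5NH3+]) = sqrt(1.56e-11 x 0.05466) = 9.24e-7 M.
pH = -log(9.24e-7) = 6.03.

6.03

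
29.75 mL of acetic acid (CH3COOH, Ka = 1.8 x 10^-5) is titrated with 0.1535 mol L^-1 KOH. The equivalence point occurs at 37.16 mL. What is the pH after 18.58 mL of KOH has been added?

4.74

18.58 mL is exactly half the equivalence volume (37.16/2), i.e. the half-equivalence point.
There, n(HA) = n(A^-), so pH = pKa = -log(1.8 x 10^-5) = 4.74.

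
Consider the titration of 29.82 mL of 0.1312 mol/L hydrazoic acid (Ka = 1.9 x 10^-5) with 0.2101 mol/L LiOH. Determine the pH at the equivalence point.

8.81

n(HN3) = 0.1312 x 0.02982 = 0.003912 mol; V(LiOH) at equivalence = 0.003912/0.2101 = 0.01862 L.
At equivalence all the acid is converted to N3-; total volume = 0.02982 + 0.01862 = 0.04844 L, so [N3-] = 0.003912/0.04844 = 0.08077 M.
Kb = Kw/Ka = 1.0e-14 / 1.9 x 10^-5 = 5.26e-10.
[OH^-] = sqrt(Kb x [N3-]) = sqrt(5.26e-10 x 0.08077) = 6.52e-6 M.
pOH = 5.19, so pH = 14.00 - 5.19 = 8.81.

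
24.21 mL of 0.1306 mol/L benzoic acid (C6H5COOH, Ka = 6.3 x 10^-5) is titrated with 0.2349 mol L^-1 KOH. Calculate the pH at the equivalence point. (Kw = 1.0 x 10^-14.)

n(C6H5COOH) = 0.1306 x 0.02421 = 0.003162 mol; V(KOH) at equivalence = 0.003162/0.2349 = 0.01346 L.
At equivalence all the acid is converted to C6H5COO-; total volume = 0.02421 + 0.01346 = 0.03767 L, so [C6H5COO-] = 0.003162/0.03767 = 0.08393 M.
Kb = Kw/Ka = 1.0e-14 / 6.3 x 10^-5 = 1.59e-10.
[OH^-] = sqrt(Kb x [C6H5COO-]) = sqrt(1.59e-10 x 0.08393) = 3.65e-6 M.
pOH = 5.44, so pH = 14.00 - 5.44 = 8.56.

8.56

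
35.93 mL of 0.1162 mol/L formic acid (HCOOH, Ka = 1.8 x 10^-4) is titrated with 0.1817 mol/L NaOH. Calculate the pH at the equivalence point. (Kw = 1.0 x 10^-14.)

n(HCOOH) = 0.1162 x 0.03593 = 0.004175 mol; V(NaOH) at equivalence = 0.004175/0.1817 = 0.02298 L.
At equivalence all the acid is converted to HCOO-; total volume = 0.03593 + 0.02298 = 0.05891 L, so [HCOO-] = 0.004175/0.05891 = 0.07087 M.
Kb = Kw/Ka = 1.0e-14 / 1.8 x 10^-4 = 5.56e-11.
[OH^-] = sqrt(Kb x [HCOO-]) = sqrt(5.56e-11 x 0.07087) = 1.98e-6 M.
pOH = 5.70, so pH = 14.00 - 5.70 = 8.30.

8.30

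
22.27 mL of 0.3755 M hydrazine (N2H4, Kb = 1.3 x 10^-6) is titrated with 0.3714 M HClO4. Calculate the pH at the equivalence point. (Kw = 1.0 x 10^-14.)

4.42

n(N2H4) = 0.3755 x 0.02227 = 0.008362 mol; V(HClO4) at equivalence = 0.008362/0.3714 = 0.02252 L.
At equivalence the base is fully converted to N2H5+; total volume = 0.04479 L, so [N2H5+] = 0.008362/0.04479 = 0.1867 M.
Ka(N2H5+) = Kw/Kb = 1.0e-14 / 1.3 x 10^-6 = 7.69e-9.
[H^+] = sqrt(Ka x [N2H5+]) = sqrt(7.69e-9 x 0.1867) = 3.79e-5 M.
pH = -log(3.79e-5) = 4.42.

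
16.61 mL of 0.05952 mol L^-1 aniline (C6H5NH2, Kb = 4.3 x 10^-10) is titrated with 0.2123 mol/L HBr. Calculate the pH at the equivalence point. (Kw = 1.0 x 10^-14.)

2.98

n(C6H5NH2) = 0.05952 x 0.01661 = 0.0009886 mol; V(HBr) at equivalence = 0.0009886/0.2123 = 0.004657 L.
At equivalence the base is fully converted to C6H5NH3+; total volume = 0.02127 L, so [C6H5NH3+] = 0.0009886/0.02127 = 0.04649 M.
Ka(C6H5NH3+) = Kw/Kb = 1.0e-14 / 4.3 x 10^-10 = 2.33e-5.
[H^+] = sqrt(Ka x [C6H5NH3+]) = sqrt(2.33e-5 x 0.04649) = 0.00104 M.
pH = -log(0.00104) = 2.98.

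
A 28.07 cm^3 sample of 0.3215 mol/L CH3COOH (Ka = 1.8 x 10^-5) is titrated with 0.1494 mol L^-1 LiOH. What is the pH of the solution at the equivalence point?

8.88

n(CH3COOH) = 0.3215 x 0.02807 = 0.009025 mol; V(LiOH) at equivalence = 0.009025/0.1494 = 0.06040 L.
At equivalence all the acid is converted to CH3COO-; total volume = 0.02807 + 0.06040 = 0.08847 L, so [CH3COO-] = 0.009025/0.08847 = 0.1020 M.
Kb = Kw/Ka = 1.0e-14 / 1.8 x 10^-5 = 5.56e-10.
[OH^-] = sqrt(Kb x [CH3COO-]) = sqrt(5.56e-10 x 0.1020) = 7.53e-6 M.
pOH = 5.12, so pH = 14.00 - 5.12 = 8.88.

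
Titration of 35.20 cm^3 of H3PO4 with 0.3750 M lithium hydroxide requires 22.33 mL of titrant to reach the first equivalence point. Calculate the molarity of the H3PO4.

0.238 M

n(LiOH) = 0.3750 x 0.02233 = 0.008374 mol.
At the first equivalence point, 1 mol OH^- react per mol H3PO4, so n(H3PO4) = 0.008374 / 1 = 0.008374 mol.
[H3PO4] = 0.008374 / 0.03520 L = 0.238 M.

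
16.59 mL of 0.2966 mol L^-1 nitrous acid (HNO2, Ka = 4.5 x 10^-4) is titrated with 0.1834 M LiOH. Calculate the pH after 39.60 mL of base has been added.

n(acid) = 0.2966 x 0.01659 = 0.004921 mol; n(LiOH) added = 0.1834 x 0.03960 = 0.007263 mol.
Base is in excess by 0.007263 - 0.004921 = 0.002342 mol in a total volume of 0.05619 L.
[OH^-] = 0.002342/0.05619 = 0.04168 M, so pOH = 1.38 and pH = 14.00 - 1.38 = 12.62.

12.62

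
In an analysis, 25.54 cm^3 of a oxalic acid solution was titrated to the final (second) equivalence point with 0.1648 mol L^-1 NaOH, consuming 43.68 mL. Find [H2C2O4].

0.141 M

n(NaOH) = 0.1648 x 0.04368 = 0.007198 mol.
At the final (second) equivalence point, 2 mol OH^- react per mol H2C2O4, so n(H2C2O4) = 0.007198 / 2 = 0.003599 mol.
[H2C2O4] = 0.003599 / 0.02554 L = 0.141 M.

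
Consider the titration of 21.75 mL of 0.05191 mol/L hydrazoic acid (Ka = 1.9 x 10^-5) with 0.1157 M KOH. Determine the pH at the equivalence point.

8.64

n(HN3) = 0.05191 x 0.02175 = 0.001129 mol; V(KOH) at equivalence = 0.001129/0.1157 = 0.009758 L.
At equivalence all the acid is converted to N3-; total volume = 0.02175 + 0.009758 = 0.03151 L, so [N3-] = 0.001129/0.03151 = 0.03583 M.
Kb = Kw/Ka = 1.0e-14 / 1.9 x 10^-5 = 5.26e-10.
[OH^-] = sqrt(Kb x [N3-]) = sqrt(5.26e-10 x 0.03583) = 4.34e-6 M.
pOH = 5.36, so pH = 14.00 - 5.36 = 8.64.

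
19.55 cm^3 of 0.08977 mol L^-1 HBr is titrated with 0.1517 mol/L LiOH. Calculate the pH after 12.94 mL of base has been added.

n(acid) = 0.08977 x 0.01955 = 0.001755 mol; n(LiOH) added = 0.1517 x 0.01294 = 0.001963 mol.
Base is in excess by 0.001963 - 0.001755 = 0.0002080 mol in a total volume of 0.03249 L.
[OH^-] = 0.0002080/0.03249 = 0.006402 M, so pOH = 2.19 and pH = 14.00 - 2.19 = 11.81.

11.81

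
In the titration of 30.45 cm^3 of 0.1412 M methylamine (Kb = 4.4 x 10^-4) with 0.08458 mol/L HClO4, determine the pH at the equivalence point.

5.96

n(CH3NH2) = 0.1412 x 0.03045 = 0.004300 mol; V(HClO4) at equivalence = 0.004300/0.08458 = 0.05083 L.
At equivalence the base is fully converted to CH3NH3+; total volume = 0.08128 L, so [CH3NH3+] = 0.004300/0.08128 = 0.05290 M.
Ka(CH3NH3+) = Kw/Kb = 1.0e-14 / 4.4 x 10^-4 = 2.27e-11.
[H^+] = sqrt(Ka x [CH3NH3+]) = sqrt(2.27e-11 x 0.05290) = 1.10e-6 M.
pH = -log(1.10e-6) = 5.96.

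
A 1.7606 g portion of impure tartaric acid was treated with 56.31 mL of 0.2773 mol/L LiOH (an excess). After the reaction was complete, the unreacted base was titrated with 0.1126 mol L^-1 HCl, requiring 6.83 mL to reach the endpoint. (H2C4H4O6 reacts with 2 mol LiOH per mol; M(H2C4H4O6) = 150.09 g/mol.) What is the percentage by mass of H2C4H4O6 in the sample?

Total n(LiOH) added = 0.2773 x 0.05631 = 0.01561 mol.
n(HCl) used = 0.1126 x 0.006830 = 0.0007691 mol, which equals the excess n(LiOH).
So n(LiOH) consumed by the sample = 0.01561 - 0.0007691 = 0.01485 mol.
n(H2C4H4O6) = 0.01485 / 2 = 0.007423 mol.
mass H2C4H4O6 = 0.007423 x 150.09 = 1.114 g, so %H2C4H4O6 = 1.114/1.7606 x 100 = 63.3%.

63.3%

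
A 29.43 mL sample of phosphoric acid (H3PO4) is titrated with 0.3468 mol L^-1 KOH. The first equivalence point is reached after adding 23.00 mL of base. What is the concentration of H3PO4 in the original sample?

n(KOH) = 0.3468 x 0.02300 = 0.007976 mol.
At the first equivalence point, 1 mol OH^- react per mol H3PO4, so n(H3PO4) = 0.007976 / 1 = 0.007976 mol.
[H3PO4] = 0.007976 / 0.02943 L = 0.271 M.

0.271 M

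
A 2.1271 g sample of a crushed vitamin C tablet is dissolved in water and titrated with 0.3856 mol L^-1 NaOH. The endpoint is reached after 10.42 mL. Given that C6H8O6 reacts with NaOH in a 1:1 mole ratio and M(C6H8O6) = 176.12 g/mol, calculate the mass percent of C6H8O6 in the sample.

n(NaOH) = 0.3856 x 0.01042 = 0.004018 mol.
n(C6H8O6) = 0.004018 / 1 = 0.004018 mol.
mass of C6H8O6 = 0.004018 x 176.12 = 0.7076 g.
% purity = 0.7076 / 2.1271 x 100 = 33.3%.

33.3%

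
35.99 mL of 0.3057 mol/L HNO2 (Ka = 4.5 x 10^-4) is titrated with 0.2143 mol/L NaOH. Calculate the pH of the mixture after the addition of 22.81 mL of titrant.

Initial n(HNO2) = 0.3057 x 0.03599 = 0.01100 mol.
n(NaOH) added = 0.2143 x 0.02281 = 0.004888 mol, converting that many moles of HNO2 to NO2-.
Remaining n(HNO2) = 0.006114 mol; n(NO2-) = 0.004888 mol.
By Henderson-Hasselbalch, pH = pKa + log([A^-]/[HA]) = 3.35 + log(0.004888/0.006114) = 3.35 + (-0.10) = 3.25.

3.25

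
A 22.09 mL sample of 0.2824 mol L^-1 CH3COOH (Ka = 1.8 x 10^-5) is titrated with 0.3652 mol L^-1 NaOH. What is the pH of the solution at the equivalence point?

8.97

n(CH3COOH) = 0.2824 x 0.02209 = 0.006238 mol; V(NaOH) at equivalence = 0.006238/0.3652 = 0.01708 L.
At equivalence all the acid is converted to CH3COO-; total volume = 0.02209 + 0.01708 = 0.03917 L, so [CH3COO-] = 0.006238/0.03917 = 0.1593 M.
Kb = Kw/Ka = 1.0e-14 / 1.8 x 10^-5 = 5.56e-10.
[OH^-] = sqrt(Kb x [CH3COO-]) = sqrt(5.56e-10 x 0.1593) = 9.41e-6 M.
pOH = 5.03, so pH = 14.00 - 5.03 = 8.97.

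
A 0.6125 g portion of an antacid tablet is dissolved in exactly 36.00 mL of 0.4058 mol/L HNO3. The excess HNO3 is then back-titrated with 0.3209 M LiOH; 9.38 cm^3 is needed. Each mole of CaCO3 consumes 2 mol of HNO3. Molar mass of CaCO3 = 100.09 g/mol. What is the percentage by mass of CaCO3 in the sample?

94.8%

Total n(HNO3) added = 0.4058 x 0.03600 = 0.01461 mol.
n(LiOH) used = 0.3209 x 0.009380 = 0.003010 mol, which equals the excess n(HNO3).
So n(HNO3) consumed by the sample = 0.01461 - 0.003010 = 0.01160 mol.
n(CaCO3) = 0.01160 / 2 = 0.005799 mol.
mass CaCO3 = 0.005799 x 100.09 = 0.5805 g, so %CaCO3 = 0.5805/0.6125 x 100 = 94.8%.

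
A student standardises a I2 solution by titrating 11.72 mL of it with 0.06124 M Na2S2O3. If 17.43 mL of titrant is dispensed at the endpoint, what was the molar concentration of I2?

n(Na2S2O3) = 0.06124 x 0.01743 = 0.001067 mol.
From the balanced equation, 2 mol Na2S2O3 reacts with 1 mol I2, so n(I2) = 0.001067 x 1/2 = 0.0005337 mol.
[I2] = 0.0005337 / 0.01172 L = 0.0455 M.

0.0455 M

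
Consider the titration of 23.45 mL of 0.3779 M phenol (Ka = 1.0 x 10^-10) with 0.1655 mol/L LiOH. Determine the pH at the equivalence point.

n(C6H5OH) = 0.3779 x 0.02345 = 0.008862 mol; V(LiOH) at equivalence = 0.008862/0.1655 = 0.05355 L.
At equivalence all the acid is converted to C6H5O-; total volume = 0.02345 + 0.05355 = 0.07700 L, so [C6H5O-] = 0.008862/0.07700 = 0.1151 M.
Kb = Kw/Ka = 1.0e-14 / 1.0 x 10^-10 = 0.000100.
[OH^-] = sqrt(Kb x [C6H5O-]) = sqrt(0.000100 x 0.1151) = 0.00339 M.
pOH = 2.47, so pH = 14.00 - 2.47 = 11.53.

11.53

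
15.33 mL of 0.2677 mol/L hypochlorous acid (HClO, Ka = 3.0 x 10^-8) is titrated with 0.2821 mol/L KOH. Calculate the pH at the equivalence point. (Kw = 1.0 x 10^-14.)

10.33

n(HClO) = 0.2677 x 0.01533 = 0.004104 mol; V(KOH) at equivalence = 0.004104/0.2821 = 0.01455 L.
At equivalence all the acid is converted to ClO-; total volume = 0.01533 + 0.01455 = 0.02988 L, so [ClO-] = 0.004104/0.02988 = 0.1374 M.
Kb = Kw/Ka = 1.0e-14 / 3.0 x 10^-8 = 3.33e-7.
[OH^-] = sqrt(Kb x [ClO-]) = sqrt(3.33e-7 x 0.1374) = 0.000214 M.
pOH = 3.67, so pH = 14.00 - 3.67 = 10.33.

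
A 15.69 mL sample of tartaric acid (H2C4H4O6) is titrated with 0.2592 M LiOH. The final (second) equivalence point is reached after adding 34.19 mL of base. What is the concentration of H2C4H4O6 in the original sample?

n(LiOH) = 0.2592 x 0.03419 = 0.008862 mol.
At the final (second) equivalence point, 2 mol OH^- react per mol H2C4H4O6, so n(H2C4H4O6) = 0.008862 / 2 = 0.004431 mol.
[H2C4H4O6] = 0.004431 / 0.01569 L = 0.282 M.

0.282 M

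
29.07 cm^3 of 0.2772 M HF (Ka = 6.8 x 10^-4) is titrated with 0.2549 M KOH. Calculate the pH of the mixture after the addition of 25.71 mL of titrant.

3.81

Initial n(HF) = 0.2772 x 0.02907 = 0.008058 mol.
n(KOH) added = 0.2549 x 0.02571 = 0.006553 mol, converting that many moles of HF to F-.
Remaining n(HF) = 0.001505 mol; n(F-) = 0.006553 mol.
By Henderson-Hasselbalch, pH = pKa + log([A^-]/[HA]) = 3.17 + log(0.006553/0.001505) = 3.17 + (+0.64) = 3.81.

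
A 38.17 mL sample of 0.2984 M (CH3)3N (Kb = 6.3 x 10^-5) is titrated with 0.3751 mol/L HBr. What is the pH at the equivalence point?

n((CH3)3N) = 0.2984 x 0.03817 = 0.01139 mol; V(HBr) at equivalence = 0.01139/0.3751 = 0.03037 L.
At equivalence the base is fully converted to (CH3)3NH+; total volume = 0.06854 L, so [(CH3)3NH+] = 0.01139/0.06854 = 0.1662 M.
Ka((CH3)3NH+) = Kw/Kb = 1.0e-14 / 6.3 x 10^-5 = 1.59e-10.
[H^+] = sqrt(Ka x [(CH3)3NH+]) = sqrt(1.59e-10 x 0.1662) = 5.14e-6 M.
pH = -log(5.14e-6) = 5.29.

5.29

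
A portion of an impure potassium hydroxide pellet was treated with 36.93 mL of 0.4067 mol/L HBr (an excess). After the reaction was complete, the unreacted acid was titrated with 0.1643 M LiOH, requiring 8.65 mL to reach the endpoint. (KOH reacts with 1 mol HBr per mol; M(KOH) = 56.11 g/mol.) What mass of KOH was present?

Total n(HBr) added = 0.4067 x 0.03693 = 0.01502 mol.
n(LiOH) used = 0.1643 x 0.008650 = 0.001421 mol, which equals the excess n(HBr).
So n(HBr) consumed by the sample = 0.01502 - 0.001421 = 0.01360 mol.
n(KOH) = 0.01360 / 1 = 0.01360 mol.
mass = 0.01360 mol x 56.11 g/mol = 0.763 g.

0.763 g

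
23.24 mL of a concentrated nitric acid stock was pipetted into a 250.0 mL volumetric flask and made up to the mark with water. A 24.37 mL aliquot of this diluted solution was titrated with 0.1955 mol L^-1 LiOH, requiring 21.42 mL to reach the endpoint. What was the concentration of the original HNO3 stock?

1.85 M

n(LiOH) = 0.1955 x 0.02142 = 0.004188 mol.
n(HNO3) in the aliquot = 0.004188 mol.
[diluted HNO3] = 0.004188 / 0.02437 = 0.1718 M.
Dilution factor = 250.0/23.24 = 10.76, so [stock] = 0.1718 x 10.76 = 1.85 M.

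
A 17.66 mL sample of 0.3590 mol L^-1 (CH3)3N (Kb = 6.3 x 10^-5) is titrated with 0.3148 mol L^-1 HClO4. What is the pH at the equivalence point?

n((CH3)3N) = 0.3590 x 0.01766 = 0.006340 mol; V(HClO4) at equivalence = 0.006340/0.3148 = 0.02014 L.
At equivalence the base is fully converted to (CH3)3NH+; total volume = 0.03780 L, so [(CH3)3NH+] = 0.006340/0.03780 = 0.1677 M.
Ka((CH3)3NH+) = Kw/Kb = 1.0e-14 / 6.3 x 10^-5 = 1.59e-10.
[H^+] = sqrt(Ka x [(CH3)3NH+]) = sqrt(1.59e-10 x 0.1677) = 5.16e-6 M.
pH = -log(5.16e-6) = 5.29.

5.29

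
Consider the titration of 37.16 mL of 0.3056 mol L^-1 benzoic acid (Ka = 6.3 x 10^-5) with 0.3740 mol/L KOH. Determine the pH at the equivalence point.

8.71

n(C6H5COOH) = 0.3056 x 0.03716 = 0.01136 mol; V(KOH) at equivalence = 0.01136/0.3740 = 0.03036 L.
At equivalence all the acid is converted to C6H5COO-; total volume = 0.03716 + 0.03036 = 0.06752 L, so [C6H5COO-] = 0.01136/0.06752 = 0.1682 M.
Kb = Kw/Ka = 1.0e-14 / 6.3 x 10^-5 = 1.59e-10.
[OH^-] = sqrt(Kb x [C6H5COO-]) = sqrt(1.59e-10 x 0.1682) = 5.17e-6 M.
pOH = 5.29, so pH = 14.00 - 5.29 = 8.71.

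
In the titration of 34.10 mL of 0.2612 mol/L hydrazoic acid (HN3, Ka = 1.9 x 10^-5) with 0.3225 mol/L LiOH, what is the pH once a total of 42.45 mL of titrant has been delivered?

n(acid) = 0.2612 x 0.03410 = 0.008907 mol; n(LiOH) added = 0.3225 x 0.04245 = 0.01369 mol.
Base is in excess by 0.01369 - 0.008907 = 0.004783 mol in a total volume of 0.07655 L.
[OH^-] = 0.004783/0.07655 = 0.06248 M, so pOH = 1.20 and pH = 14.00 - 1.20 = 12.80.

12.80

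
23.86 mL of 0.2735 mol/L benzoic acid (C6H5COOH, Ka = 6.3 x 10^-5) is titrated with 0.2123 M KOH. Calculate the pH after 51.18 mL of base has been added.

n(acid) = 0.2735 x 0.02386 = 0.006526 mol; n(KOH) added = 0.2123 x 0.05118 = 0.01087 mol.
Base is in excess by 0.01087 - 0.006526 = 0.004340 mol in a total volume of 0.07504 L.
[OH^-] = 0.004340/0.07504 = 0.05783 M, so pOH = 1.24 and pH = 14.00 - 1.24 = 12.76.

12.76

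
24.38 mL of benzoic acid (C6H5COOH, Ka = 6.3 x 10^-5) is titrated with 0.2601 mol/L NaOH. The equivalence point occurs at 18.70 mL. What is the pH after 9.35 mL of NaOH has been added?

4.20

9.35 mL is exactly half the equivalence volume (18.70/2), i.e. the half-equivalence point.
There, n(HA) = n(A^-), so pH = pKa = -log(6.3 x 10^-5) = 4.20.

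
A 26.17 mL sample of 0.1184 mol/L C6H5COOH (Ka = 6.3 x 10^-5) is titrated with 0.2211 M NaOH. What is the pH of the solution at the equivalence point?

n(C6H5COOH) = 0.1184 x 0.02617 = 0.003099 mol; V(NaOH) at equivalence = 0.003099/0.2211 = 0.01401 L.
At equivalence all the acid is converted to C6H5COO-; total volume = 0.02617 + 0.01401 = 0.04018 L, so [C6H5COO-] = 0.003099/0.04018 = 0.07711 M.
Kb = Kw/Ka = 1.0e-14 / 6.3 x 10^-5 = 1.59e-10.
[OH^-] = sqrt(Kb x [C6H5COO-]) = sqrt(1.59e-10 x 0.07711) = 3.50e-6 M.
pOH = 5.46, so pH = 14.00 - 5.46 = 8.54.

8.54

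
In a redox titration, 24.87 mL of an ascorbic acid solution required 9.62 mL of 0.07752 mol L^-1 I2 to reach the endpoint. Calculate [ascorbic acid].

n(I2) = 0.07752 x 0.009620 = 0.0007457 mol.
From the balanced equation, 1 mol I2 reacts with 1 mol ascorbic acid, so n(ascorbic acid) = 0.0007457 x 1/1 = 0.0007457 mol.
[ascorbic acid] = 0.0007457 / 0.02487 L = 0.0300 M.

0.0300 M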